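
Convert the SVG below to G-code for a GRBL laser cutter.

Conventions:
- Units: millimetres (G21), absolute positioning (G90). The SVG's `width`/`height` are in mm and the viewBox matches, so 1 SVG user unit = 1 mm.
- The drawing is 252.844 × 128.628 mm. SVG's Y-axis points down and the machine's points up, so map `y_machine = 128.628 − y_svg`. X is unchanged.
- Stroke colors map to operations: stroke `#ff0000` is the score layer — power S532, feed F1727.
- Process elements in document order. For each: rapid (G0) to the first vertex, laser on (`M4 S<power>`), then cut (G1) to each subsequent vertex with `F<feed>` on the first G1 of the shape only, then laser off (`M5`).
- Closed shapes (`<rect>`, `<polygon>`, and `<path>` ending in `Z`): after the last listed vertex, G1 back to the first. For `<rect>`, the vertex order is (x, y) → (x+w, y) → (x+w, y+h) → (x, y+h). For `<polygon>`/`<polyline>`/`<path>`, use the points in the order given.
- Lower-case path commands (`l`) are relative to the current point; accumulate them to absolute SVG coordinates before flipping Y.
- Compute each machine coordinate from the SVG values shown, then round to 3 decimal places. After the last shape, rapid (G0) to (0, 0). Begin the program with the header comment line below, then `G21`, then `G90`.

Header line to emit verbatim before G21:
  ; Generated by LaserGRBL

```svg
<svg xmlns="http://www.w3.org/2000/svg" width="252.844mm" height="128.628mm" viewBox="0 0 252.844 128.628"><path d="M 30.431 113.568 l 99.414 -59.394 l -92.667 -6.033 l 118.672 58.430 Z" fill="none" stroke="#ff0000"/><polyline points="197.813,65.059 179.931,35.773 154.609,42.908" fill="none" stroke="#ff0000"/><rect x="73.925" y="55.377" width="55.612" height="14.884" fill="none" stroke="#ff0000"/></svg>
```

viewBox `0 0 252.844 128.628` with mm width/height → 1 unit = 1 mm. Flip: y_m = 128.628 − y_svg.

**Shape 1** — `<path>` closed polygon, stroke `#ff0000` → score (S532, F1727). Machine vertices: (30.431,15.060) → (129.845,74.454) → (37.178,80.487) → (155.850,22.057) → (30.431,15.060). Closed: final G1 returns to the first vertex.

**Shape 2** — `<polyline>` open polyline, stroke `#ff0000` → score (S532, F1727). Machine vertices: (197.813,63.569) → (179.931,92.855) → (154.609,85.720). Open path.

**Shape 3** — `<rect>` rectangle, stroke `#ff0000` → score (S532, F1727). Machine vertices: (73.925,73.251) → (129.537,73.251) → (129.537,58.367) → (73.925,58.367) → (73.925,73.251). Closed: final G1 returns to the first vertex.

; Generated by LaserGRBL
G21
G90
G0 X30.431 Y15.060
M4 S532
G1 X129.845 Y74.454 F1727
G1 X37.178 Y80.487
G1 X155.850 Y22.057
G1 X30.431 Y15.060
M5
G0 X197.813 Y63.569
M4 S532
G1 X179.931 Y92.855 F1727
G1 X154.609 Y85.720
M5
G0 X73.925 Y73.251
M4 S532
G1 X129.537 Y73.251 F1727
G1 X129.537 Y58.367
G1 X73.925 Y58.367
G1 X73.925 Y73.251
M5
G0 X0.000 Y0.000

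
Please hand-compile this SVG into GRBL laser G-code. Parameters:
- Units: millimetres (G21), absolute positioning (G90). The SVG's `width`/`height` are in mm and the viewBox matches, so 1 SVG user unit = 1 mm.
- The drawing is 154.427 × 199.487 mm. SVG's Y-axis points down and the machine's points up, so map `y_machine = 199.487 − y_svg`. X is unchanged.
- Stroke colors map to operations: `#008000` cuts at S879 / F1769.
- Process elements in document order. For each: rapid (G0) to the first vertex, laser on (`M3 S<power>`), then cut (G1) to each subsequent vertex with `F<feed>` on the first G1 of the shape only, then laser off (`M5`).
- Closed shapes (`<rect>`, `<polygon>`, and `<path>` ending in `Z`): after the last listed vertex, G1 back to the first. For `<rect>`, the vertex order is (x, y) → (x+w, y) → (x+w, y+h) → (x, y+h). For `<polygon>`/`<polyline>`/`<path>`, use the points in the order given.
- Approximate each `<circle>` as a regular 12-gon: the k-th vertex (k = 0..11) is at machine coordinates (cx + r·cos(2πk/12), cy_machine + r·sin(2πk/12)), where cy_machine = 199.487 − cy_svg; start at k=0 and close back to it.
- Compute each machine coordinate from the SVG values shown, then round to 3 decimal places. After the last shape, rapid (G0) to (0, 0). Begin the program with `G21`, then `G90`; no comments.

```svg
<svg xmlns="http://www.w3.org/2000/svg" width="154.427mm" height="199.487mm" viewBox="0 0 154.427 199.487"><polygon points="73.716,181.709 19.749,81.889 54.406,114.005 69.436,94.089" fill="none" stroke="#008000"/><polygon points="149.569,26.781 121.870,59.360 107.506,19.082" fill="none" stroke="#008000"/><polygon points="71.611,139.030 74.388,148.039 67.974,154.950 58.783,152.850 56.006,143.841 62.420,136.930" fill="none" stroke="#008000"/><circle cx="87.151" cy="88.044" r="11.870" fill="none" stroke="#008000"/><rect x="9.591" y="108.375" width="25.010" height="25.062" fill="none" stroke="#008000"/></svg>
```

G21
G90
G0 X73.716 Y17.778
M3 S879
G1 X19.749 Y117.598 F1769
G1 X54.406 Y85.482
G1 X69.436 Y105.398
G1 X73.716 Y17.778
M5
G0 X149.569 Y172.706
M3 S879
G1 X121.870 Y140.127 F1769
G1 X107.506 Y180.405
G1 X149.569 Y172.706
M5
G0 X71.611 Y60.457
M3 S879
G1 X74.388 Y51.448 F1769
G1 X67.974 Y44.537
G1 X58.783 Y46.637
G1 X56.006 Y55.646
G1 X62.420 Y62.557
G1 X71.611 Y60.457
M5
G0 X99.021 Y111.443
M3 S879
G1 X97.431 Y117.378 F1769
G1 X93.086 Y121.723
G1 X87.151 Y123.313
G1 X81.216 Y121.723
G1 X76.871 Y117.378
G1 X75.281 Y111.443
G1 X76.871 Y105.508
G1 X81.216 Y101.163
G1 X87.151 Y99.573
G1 X93.086 Y101.163
G1 X97.431 Y105.508
G1 X99.021 Y111.443
M5
G0 X9.591 Y91.112
M3 S879
G1 X34.601 Y91.112 F1769
G1 X34.601 Y66.050
G1 X9.591 Y66.050
G1 X9.591 Y91.112
M5
G0 X0.000 Y0.000

viewBox `0 0 154.427 199.487` with mm width/height → 1 unit = 1 mm. Flip: y_m = 199.487 − y_svg.

**Shape 1** — `<polygon>` closed polygon, stroke `#008000` → cut (S879, F1769). Machine vertices: (73.716,17.778) → (19.749,117.598) → (54.406,85.482) → (69.436,105.398) → (73.716,17.778). Closed: final G1 returns to the first vertex.

**Shape 2** — `<polygon>` regular polygon, stroke `#008000` → cut (S879, F1769). Machine vertices: (149.569,172.706) → (121.870,140.127) → (107.506,180.405) → (149.569,172.706). Closed: final G1 returns to the first vertex.

**Shape 3** — `<polygon>` regular polygon, stroke `#008000` → cut (S879, F1769). Machine vertices: (71.611,60.457) → (74.388,51.448) → (67.974,44.537) → (58.783,46.637) → (56.006,55.646) → (62.420,62.557) → (71.611,60.457). Closed: final G1 returns to the first vertex.

**Shape 4** — `<circle>` circle, stroke `#008000` → cut (S879, F1769). Machine vertices: (99.021,111.443) → (97.431,117.378) → (93.086,121.723) → (87.151,123.313) → (81.216,121.723) → (76.871,117.378) → (75.281,111.443) → (76.871,105.508) → (81.216,101.163) → (87.151,99.573) → (93.086,101.163) → (97.431,105.508) → (99.021,111.443). Closed: final G1 returns to the first vertex.

**Shape 5** — `<rect>` rectangle, stroke `#008000` → cut (S879, F1769). Machine vertices: (9.591,91.112) → (34.601,91.112) → (34.601,66.050) → (9.591,66.050) → (9.591,91.112). Closed: final G1 returns to the first vertex.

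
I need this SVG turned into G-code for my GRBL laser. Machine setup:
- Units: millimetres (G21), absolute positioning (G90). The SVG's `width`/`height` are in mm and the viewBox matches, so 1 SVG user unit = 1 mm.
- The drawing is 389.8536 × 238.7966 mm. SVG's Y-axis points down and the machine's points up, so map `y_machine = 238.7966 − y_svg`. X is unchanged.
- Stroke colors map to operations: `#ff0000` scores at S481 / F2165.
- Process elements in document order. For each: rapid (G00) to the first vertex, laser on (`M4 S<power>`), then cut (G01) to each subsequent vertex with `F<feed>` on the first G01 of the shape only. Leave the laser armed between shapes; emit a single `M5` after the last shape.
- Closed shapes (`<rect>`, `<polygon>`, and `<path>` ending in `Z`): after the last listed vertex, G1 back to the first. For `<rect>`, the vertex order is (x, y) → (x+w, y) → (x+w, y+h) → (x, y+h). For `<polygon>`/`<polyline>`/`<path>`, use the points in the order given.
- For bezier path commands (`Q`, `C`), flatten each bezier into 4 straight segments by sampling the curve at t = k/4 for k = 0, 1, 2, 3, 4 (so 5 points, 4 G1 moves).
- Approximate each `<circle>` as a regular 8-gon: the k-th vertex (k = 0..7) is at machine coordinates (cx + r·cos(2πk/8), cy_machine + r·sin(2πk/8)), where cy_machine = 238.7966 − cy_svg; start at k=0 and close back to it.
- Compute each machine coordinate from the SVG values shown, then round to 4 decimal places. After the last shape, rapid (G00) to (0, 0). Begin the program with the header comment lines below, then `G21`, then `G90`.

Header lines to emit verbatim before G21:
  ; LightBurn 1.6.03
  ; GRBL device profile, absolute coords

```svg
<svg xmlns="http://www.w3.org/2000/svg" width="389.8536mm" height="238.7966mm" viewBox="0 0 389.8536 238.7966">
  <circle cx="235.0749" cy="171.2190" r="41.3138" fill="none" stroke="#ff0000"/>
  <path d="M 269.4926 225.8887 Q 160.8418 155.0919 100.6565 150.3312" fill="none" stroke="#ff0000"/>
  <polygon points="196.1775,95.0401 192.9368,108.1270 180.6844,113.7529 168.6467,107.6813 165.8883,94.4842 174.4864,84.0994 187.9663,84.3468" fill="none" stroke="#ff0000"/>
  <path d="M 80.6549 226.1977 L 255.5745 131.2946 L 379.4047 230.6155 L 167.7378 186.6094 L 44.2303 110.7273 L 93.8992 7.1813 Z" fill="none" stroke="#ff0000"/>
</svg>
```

; LightBurn 1.6.03
; GRBL device profile, absolute coords
G21
G90
G00 X276.3887 Y67.5776
M4 S481
G01 X264.2882 Y96.7909 F2165
G01 X235.0749 Y108.8914
G01 X205.8616 Y96.7909
G01 X193.7611 Y67.5776
G01 X205.8616 Y38.3643
G01 X235.0749 Y26.2638
G01 X264.2882 Y38.3643
G01 X276.3887 Y67.5776
G00 X269.4926 Y12.9079
M4 S481
G01 X218.1963 Y44.1790 F2165
G01 X172.9582 Y67.1957
G01 X133.7782 Y81.9578
G01 X100.6565 Y88.4654
G00 X196.1775 Y143.7565
M4 S481
G01 X192.9368 Y130.6696 F2165
G01 X180.6844 Y125.0437
G01 X168.6467 Y131.1153
G01 X165.8883 Y144.3124
G01 X174.4864 Y154.6972
G01 X187.9663 Y154.4498
G01 X196.1775 Y143.7565
G00 X80.6549 Y12.5989
M4 S481
G01 X255.5745 Y107.5020 F2165
G01 X379.4047 Y8.1811
G01 X167.7378 Y52.1872
G01 X44.2303 Y128.0693
G01 X93.8992 Y231.6153
G01 X80.6549 Y12.5989
M5
G00 X0.0000 Y0.0000

Since the viewBox matches the mm dimensions, user units are millimetres directly. The only transform is the Y-flip y_m = 238.7966 − y_svg.

Shape 1 is a circle drawn with `<circle>`. Its stroke #ff0000 means score at S481, F2165. After flipping Y the toolpath is (276.3887,67.5776) → (264.2882,96.7909) → (235.0749,108.8914) → (205.8616,96.7909) → (193.7611,67.5776) → (205.8616,38.3643) → (235.0749,26.2638) → (264.2882,38.3643) → (276.3887,67.5776), returning to the start.

Shape 2 is a quadratic bezier drawn with `<path>`. Its stroke #ff0000 means score at S481, F2165. After flipping Y the toolpath is (269.4926,12.9079) → (218.1963,44.1790) → (172.9582,67.1957) → (133.7782,81.9578) → (100.6565,88.4654).

Shape 3 is a regular polygon drawn with `<polygon>`. Its stroke #ff0000 means score at S481, F2165. After flipping Y the toolpath is (196.1775,143.7565) → (192.9368,130.6696) → (180.6844,125.0437) → (168.6467,131.1153) → (165.8883,144.3124) → (174.4864,154.6972) → (187.9663,154.4498) → (196.1775,143.7565), returning to the start.

Shape 4 is a closed polygon drawn with `<path>`. Its stroke #ff0000 means score at S481, F2165. After flipping Y the toolpath is (80.6549,12.5989) → (255.5745,107.5020) → (379.4047,8.1811) → (167.7378,52.1872) → (44.2303,128.0693) → (93.8992,231.6153) → (80.6549,12.5989), returning to the start.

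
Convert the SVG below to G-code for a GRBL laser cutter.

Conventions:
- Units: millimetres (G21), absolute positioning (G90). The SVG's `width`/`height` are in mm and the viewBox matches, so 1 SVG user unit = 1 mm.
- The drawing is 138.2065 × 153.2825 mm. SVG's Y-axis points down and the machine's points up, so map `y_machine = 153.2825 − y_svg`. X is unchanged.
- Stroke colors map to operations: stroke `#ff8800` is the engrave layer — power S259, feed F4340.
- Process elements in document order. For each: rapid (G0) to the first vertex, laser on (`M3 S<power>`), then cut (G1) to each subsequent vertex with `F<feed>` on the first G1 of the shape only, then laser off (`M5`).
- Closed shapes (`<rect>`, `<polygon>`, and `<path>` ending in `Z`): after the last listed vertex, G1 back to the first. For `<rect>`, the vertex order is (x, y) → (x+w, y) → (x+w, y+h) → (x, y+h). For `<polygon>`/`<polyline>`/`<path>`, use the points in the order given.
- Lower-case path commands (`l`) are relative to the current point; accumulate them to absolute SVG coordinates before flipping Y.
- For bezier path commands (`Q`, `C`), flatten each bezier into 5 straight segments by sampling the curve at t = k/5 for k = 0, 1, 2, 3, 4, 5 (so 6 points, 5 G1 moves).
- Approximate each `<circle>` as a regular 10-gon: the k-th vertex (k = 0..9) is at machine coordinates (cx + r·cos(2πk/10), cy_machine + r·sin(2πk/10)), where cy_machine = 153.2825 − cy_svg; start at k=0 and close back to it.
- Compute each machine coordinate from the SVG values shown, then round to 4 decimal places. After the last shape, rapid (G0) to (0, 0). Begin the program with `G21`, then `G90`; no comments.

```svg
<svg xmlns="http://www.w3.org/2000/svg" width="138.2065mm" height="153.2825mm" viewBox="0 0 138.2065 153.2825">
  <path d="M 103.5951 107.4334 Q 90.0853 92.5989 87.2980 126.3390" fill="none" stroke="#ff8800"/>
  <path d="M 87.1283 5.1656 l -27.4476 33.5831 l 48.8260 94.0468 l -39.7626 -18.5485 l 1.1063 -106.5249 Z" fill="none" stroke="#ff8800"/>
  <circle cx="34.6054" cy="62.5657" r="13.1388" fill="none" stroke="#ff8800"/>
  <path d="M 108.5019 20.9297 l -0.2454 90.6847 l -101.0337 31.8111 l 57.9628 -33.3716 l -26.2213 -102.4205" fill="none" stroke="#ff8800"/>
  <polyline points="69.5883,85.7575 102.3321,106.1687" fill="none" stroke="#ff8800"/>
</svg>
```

1 u = 1 mm; y_m = 153.2825 − y.

[1] `<path>` quadratic bezier, #ff8800→engrave S259 F4340: (103.5951,45.8491) → (98.6201,49.8399) → (94.5029,49.9448) → (91.2434,46.1636) → (88.8418,38.4966) → (87.2980,26.9435)

[2] `<path>` closed polygon, #ff8800→engrave S259 F4340: (87.1283,148.1169) → (59.6807,114.5338) → (108.5067,20.4870) → (68.7441,39.0355) → (69.8504,145.5604) → (87.1283,148.1169) (closed)

[3] `<circle>` circle, #ff8800→engrave S259 F4340: (47.7442,90.7168) → (45.2349,98.4396) → (38.6655,103.2125) → (30.5453,103.2125) → (23.9759,98.4396) → (21.4666,90.7168) → (23.9759,82.9940) → (30.5453,78.2211) → (38.6655,78.2211) → (45.2349,82.9940) → (47.7442,90.7168) (closed)

[4] `<path>` open polyline, #ff8800→engrave S259 F4340: (108.5019,132.3528) → (108.2565,41.6681) → (7.2228,9.8570) → (65.1856,43.2286) → (38.9643,145.6491)

[5] `<polyline>` line segment, #ff8800→engrave S259 F4340: (69.5883,67.5250) → (102.3321,47.1138)

G21
G90
G0 X103.5951 Y45.8491
M3 S259
G1 X98.6201 Y49.8399 F4340
G1 X94.5029 Y49.9448
G1 X91.2434 Y46.1636
G1 X88.8418 Y38.4966
G1 X87.2980 Y26.9435
M5
G0 X87.1283 Y148.1169
M3 S259
G1 X59.6807 Y114.5338 F4340
G1 X108.5067 Y20.4870
G1 X68.7441 Y39.0355
G1 X69.8504 Y145.5604
G1 X87.1283 Y148.1169
M5
G0 X47.7442 Y90.7168
M3 S259
G1 X45.2349 Y98.4396 F4340
G1 X38.6655 Y103.2125
G1 X30.5453 Y103.2125
G1 X23.9759 Y98.4396
G1 X21.4666 Y90.7168
G1 X23.9759 Y82.9940
G1 X30.5453 Y78.2211
G1 X38.6655 Y78.2211
G1 X45.2349 Y82.9940
G1 X47.7442 Y90.7168
M5
G0 X108.5019 Y132.3528
M3 S259
G1 X108.2565 Y41.6681 F4340
G1 X7.2228 Y9.8570
G1 X65.1856 Y43.2286
G1 X38.9643 Y145.6491
M5
G0 X69.5883 Y67.5250
M3 S259
G1 X102.3321 Y47.1138 F4340
M5
G0 X0.0000 Y0.0000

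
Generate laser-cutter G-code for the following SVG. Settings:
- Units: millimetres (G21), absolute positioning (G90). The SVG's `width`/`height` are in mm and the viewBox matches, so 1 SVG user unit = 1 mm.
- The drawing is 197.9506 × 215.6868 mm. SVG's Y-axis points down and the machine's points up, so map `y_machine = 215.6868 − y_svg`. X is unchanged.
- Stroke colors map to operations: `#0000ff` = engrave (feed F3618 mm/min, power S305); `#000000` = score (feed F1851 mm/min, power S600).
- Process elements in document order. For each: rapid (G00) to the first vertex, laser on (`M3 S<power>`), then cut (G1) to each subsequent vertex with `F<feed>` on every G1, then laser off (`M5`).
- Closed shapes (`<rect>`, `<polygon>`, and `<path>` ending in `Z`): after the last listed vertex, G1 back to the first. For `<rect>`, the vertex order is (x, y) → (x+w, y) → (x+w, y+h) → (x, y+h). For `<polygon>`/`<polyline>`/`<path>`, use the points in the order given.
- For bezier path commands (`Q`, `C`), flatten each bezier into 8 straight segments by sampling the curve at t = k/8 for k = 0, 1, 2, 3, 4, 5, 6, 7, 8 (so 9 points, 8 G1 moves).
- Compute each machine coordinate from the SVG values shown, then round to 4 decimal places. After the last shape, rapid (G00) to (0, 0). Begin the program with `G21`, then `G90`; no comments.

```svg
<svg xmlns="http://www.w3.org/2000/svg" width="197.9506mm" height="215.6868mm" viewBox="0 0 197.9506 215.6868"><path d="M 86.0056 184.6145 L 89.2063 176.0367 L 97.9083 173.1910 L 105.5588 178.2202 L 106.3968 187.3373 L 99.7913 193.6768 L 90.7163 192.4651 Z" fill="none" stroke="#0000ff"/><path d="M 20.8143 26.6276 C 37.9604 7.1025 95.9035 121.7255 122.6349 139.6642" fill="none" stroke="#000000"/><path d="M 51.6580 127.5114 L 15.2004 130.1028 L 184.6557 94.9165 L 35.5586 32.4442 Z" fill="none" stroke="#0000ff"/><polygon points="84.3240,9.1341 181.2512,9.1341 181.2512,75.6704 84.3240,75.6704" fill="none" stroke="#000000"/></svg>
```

G21
G90
G00 X86.0056 Y31.0723
M3 S305
G1 X89.2063 Y39.6501 F3618
G1 X97.9083 Y42.4958 F3618
G1 X105.5588 Y37.4666 F3618
G1 X106.3968 Y28.3495 F3618
G1 X99.7913 Y22.0100 F3618
G1 X90.7163 Y23.2217 F3618
G1 X86.0056 Y31.0723 F3618
M5
G00 X20.8143 Y189.0592
M3 S600
G1 X29.0158 Y190.5438 F1851
G1 X40.1982 Y182.1570 F1851
G1 X53.5176 Y166.6040 F1851
G1 X68.1301 Y146.5898 F1851
G1 X83.1920 Y124.8195 F1851
G1 X97.8593 Y103.9982 F1851
G1 X111.2882 Y86.8308 F1851
G1 X122.6349 Y76.0226 F1851
M5
G00 X51.6580 Y88.1754
M3 S305
G1 X15.2004 Y85.5840 F3618
G1 X184.6557 Y120.7703 F3618
G1 X35.5586 Y183.2426 F3618
G1 X51.6580 Y88.1754 F3618
M5
G00 X84.3240 Y206.5527
M3 S600
G1 X181.2512 Y206.5527 F1851
G1 X181.2512 Y140.0164 F1851
G1 X84.3240 Y140.0164 F1851
G1 X84.3240 Y206.5527 F1851
M5
G00 X0.0000 Y0.0000

Since the viewBox matches the mm dimensions, user units are millimetres directly. The only transform is the Y-flip y_m = 215.6868 − y_svg.

Shape 1 is a regular polygon drawn with `<path>`. Its stroke #0000ff means engrave at S305, F3618. After flipping Y the toolpath is (86.0056,31.0723) → (89.2063,39.6501) → (97.9083,42.4958) → (105.5588,37.4666) → (106.3968,28.3495) → (99.7913,22.0100) → (90.7163,23.2217) → (86.0056,31.0723), returning to the start.

Shape 2 is a cubic bezier drawn with `<path>`. Its stroke #000000 means score at S600, F1851. After flipping Y the toolpath is (20.8143,189.0592) → (29.0158,190.5438) → (40.1982,182.1570) → (53.5176,166.6040) → (68.1301,146.5898) → (83.1920,124.8195) → (97.8593,103.9982) → (111.2882,86.8308) → (122.6349,76.0226).

Shape 3 is a closed polygon drawn with `<path>`. Its stroke #0000ff means engrave at S305, F3618. After flipping Y the toolpath is (51.6580,88.1754) → (15.2004,85.5840) → (184.6557,120.7703) → (35.5586,183.2426) → (51.6580,88.1754), returning to the start.

Shape 4 is a rectangle drawn with `<polygon>`. Its stroke #000000 means score at S600, F1851. After flipping Y the toolpath is (84.3240,206.5527) → (181.2512,206.5527) → (181.2512,140.0164) → (84.3240,140.0164) → (84.3240,206.5527), returning to the start.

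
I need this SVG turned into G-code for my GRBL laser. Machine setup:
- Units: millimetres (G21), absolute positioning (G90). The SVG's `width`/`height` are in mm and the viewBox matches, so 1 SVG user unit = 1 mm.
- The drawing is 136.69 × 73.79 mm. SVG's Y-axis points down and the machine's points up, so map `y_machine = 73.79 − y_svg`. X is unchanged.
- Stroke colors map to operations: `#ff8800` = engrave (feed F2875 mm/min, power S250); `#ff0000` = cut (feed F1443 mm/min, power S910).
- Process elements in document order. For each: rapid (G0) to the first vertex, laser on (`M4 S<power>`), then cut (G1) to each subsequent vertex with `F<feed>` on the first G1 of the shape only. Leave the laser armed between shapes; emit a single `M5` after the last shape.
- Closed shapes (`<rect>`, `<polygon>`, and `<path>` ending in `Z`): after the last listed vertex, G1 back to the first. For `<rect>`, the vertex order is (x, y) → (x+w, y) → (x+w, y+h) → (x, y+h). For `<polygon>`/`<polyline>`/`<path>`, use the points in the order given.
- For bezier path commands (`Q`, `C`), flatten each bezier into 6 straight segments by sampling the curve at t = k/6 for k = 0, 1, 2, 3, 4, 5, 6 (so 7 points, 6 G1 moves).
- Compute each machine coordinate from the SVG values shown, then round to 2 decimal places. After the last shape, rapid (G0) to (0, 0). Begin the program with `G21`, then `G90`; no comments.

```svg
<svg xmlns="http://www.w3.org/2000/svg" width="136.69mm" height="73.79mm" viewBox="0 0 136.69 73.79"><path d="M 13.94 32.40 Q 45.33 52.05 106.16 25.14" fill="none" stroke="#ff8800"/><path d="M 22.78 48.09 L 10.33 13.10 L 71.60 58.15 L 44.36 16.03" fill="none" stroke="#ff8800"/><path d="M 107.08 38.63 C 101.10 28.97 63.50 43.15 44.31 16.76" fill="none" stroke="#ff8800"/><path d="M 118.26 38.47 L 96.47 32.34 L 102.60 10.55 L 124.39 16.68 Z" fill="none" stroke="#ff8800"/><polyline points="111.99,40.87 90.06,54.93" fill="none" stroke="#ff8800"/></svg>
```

G21
G90
G0 X13.94 Y41.39
M4 S250
G1 X25.22 Y36.13 F2875
G1 X38.14 Y33.46
G1 X52.69 Y33.38
G1 X68.88 Y35.88
G1 X86.70 Y40.97
G1 X106.16 Y48.65
G0 X22.78 Y25.70
M4 S250
G1 X10.33 Y60.69 F2875
G1 X71.60 Y15.64
G1 X44.36 Y57.76
G0 X107.08 Y35.16
M4 S250
G1 X101.69 Y38.30 F2875
G1 X92.41 Y39.26
G1 X80.65 Y39.82
G1 X67.78 Y41.78
G1 X55.21 Y46.92
G1 X44.31 Y57.03
G0 X118.26 Y35.32
M4 S250
G1 X96.47 Y41.45 F2875
G1 X102.60 Y63.24
G1 X124.39 Y57.11
G1 X118.26 Y35.32
G0 X111.99 Y32.92
M4 S250
G1 X90.06 Y18.86 F2875
M5
G0 X0.00 Y0.00

viewBox `0 0 136.69 73.79` with mm width/height → 1 unit = 1 mm. Flip: y_m = 73.79 − y_svg.

**Shape 1** — `<path>` quadratic bezier, stroke `#ff8800` → engrave (S250, F2875). Control points (SVG): P0=(13.94,32.40), P1=(45.33,52.05), P2=(106.16,25.14); sampled at t=k/6. Machine vertices: (13.94,41.39) → (25.22,36.13) → (38.14,33.46) → (52.69,33.38) → (68.88,35.88) → (86.70,40.97) → (106.16,48.65). Open path.

**Shape 2** — `<path>` open polyline, stroke `#ff8800` → engrave (S250, F2875). Machine vertices: (22.78,25.70) → (10.33,60.69) → (71.60,15.64) → (44.36,57.76). Open path.

**Shape 3** — `<path>` cubic bezier, stroke `#ff8800` → engrave (S250, F2875). Control points (SVG): P0=(107.08,38.63), P1=(101.10,28.97), P2=(63.50,43.15), P3=(44.31,16.76); sampled at t=k/6. Machine vertices: (107.08,35.16) → (101.69,38.30) → (92.41,39.26) → (80.65,39.82) → (67.78,41.78) → (55.21,46.92) → (44.31,57.03). Open path.

**Shape 4** — `<path>` regular polygon, stroke `#ff8800` → engrave (S250, F2875). Machine vertices: (118.26,35.32) → (96.47,41.45) → (102.60,63.24) → (124.39,57.11) → (118.26,35.32). Closed: final G1 returns to the first vertex.

**Shape 5** — `<polyline>` line segment, stroke `#ff8800` → engrave (S250, F2875). Machine vertices: (111.99,32.92) → (90.06,18.86). Open path.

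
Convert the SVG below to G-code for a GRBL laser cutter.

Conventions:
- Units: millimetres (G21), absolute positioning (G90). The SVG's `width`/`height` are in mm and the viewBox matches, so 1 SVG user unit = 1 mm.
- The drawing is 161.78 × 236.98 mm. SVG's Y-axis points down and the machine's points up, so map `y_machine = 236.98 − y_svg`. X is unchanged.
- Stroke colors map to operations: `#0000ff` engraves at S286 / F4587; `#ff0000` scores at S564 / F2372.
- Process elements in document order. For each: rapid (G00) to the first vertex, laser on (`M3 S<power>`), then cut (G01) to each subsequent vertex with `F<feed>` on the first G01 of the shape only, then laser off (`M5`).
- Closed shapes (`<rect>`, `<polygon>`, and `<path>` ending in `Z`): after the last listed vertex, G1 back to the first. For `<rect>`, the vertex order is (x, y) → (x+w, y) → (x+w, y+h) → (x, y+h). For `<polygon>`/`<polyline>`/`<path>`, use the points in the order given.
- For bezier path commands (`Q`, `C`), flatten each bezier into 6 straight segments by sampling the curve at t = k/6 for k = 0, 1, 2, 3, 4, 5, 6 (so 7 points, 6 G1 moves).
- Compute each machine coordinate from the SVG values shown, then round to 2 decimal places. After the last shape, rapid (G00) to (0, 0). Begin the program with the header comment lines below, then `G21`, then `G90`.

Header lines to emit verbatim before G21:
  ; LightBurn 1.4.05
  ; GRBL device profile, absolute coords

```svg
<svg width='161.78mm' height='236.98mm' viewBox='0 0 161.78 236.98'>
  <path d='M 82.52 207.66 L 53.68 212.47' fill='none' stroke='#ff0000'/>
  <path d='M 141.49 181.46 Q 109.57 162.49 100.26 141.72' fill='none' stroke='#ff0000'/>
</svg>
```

; LightBurn 1.4.05
; GRBL device profile, absolute coords
G21
G90
G00 X82.52 Y29.32
M3 S564
G01 X53.68 Y24.51 F2372
M5
G00 X141.49 Y55.52
M3 S564
G01 X131.48 Y61.89 F2372
G01 X122.72 Y68.37
G01 X115.22 Y74.94
G01 X108.98 Y81.61
G01 X103.99 Y88.39
G01 X100.26 Y95.26
M5
G00 X0.00 Y0.00

viewBox `0 0 161.78 236.98` with mm width/height → 1 unit = 1 mm. Flip: y_m = 236.98 − y_svg.

**Shape 1** — `<path>` line segment, stroke `#ff0000` → score (S564, F2372). Machine vertices: (82.52,29.32) → (53.68,24.51). Open path.

**Shape 2** — `<path>` quadratic bezier, stroke `#ff0000` → score (S564, F2372). Control points (SVG): P0=(141.49,181.46), P1=(109.57,162.49), P2=(100.26,141.72); sampled at t=k/6. Machine vertices: (141.49,55.52) → (131.48,61.89) → (122.72,68.37) → (115.22,74.94) → (108.98,81.61) → (103.99,88.39) → (100.26,95.26). Open path.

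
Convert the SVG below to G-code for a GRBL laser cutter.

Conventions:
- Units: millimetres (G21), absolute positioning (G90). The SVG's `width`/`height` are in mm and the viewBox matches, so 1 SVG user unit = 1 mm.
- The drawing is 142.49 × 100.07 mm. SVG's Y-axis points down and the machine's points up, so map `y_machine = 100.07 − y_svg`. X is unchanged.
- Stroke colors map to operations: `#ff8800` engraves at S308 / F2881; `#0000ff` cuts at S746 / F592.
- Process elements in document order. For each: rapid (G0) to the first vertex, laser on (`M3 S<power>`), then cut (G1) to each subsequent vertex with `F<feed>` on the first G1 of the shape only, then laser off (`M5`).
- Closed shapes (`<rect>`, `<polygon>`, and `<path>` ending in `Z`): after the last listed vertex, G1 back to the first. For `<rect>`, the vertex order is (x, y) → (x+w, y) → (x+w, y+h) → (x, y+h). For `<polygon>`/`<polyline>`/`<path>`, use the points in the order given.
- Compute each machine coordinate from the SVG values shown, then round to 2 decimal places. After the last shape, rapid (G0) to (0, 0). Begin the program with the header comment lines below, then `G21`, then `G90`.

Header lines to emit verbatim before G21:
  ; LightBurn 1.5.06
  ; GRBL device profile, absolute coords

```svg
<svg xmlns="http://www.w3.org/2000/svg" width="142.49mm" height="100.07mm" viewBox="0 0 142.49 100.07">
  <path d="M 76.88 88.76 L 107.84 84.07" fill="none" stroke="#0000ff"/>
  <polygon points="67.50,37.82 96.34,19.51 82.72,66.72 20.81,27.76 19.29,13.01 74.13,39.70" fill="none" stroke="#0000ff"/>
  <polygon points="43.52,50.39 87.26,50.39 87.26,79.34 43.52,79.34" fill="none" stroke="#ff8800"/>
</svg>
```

1 u = 1 mm; y_m = 100.07 − y.

[1] `<path>` line segment, #0000ff→cut S746 F592: (76.88,11.31) → (107.84,16.00)

[2] `<polygon>` closed polygon, #0000ff→cut S746 F592: (67.50,62.25) → (96.34,80.56) → (82.72,33.35) → (20.81,72.31) → (19.29,87.06) → (74.13,60.37) → (67.50,62.25) (closed)

[3] `<polygon>` rectangle, #ff8800→engrave S308 F2881: (43.52,49.68) → (87.26,49.68) → (87.26,20.73) → (43.52,20.73) → (43.52,49.68) (closed)

; LightBurn 1.5.06
; GRBL device profile, absolute coords
G21
G90
G0 X76.88 Y11.31
M3 S746
G1 X107.84 Y16.00 F592
M5
G0 X67.50 Y62.25
M3 S746
G1 X96.34 Y80.56 F592
G1 X82.72 Y33.35
G1 X20.81 Y72.31
G1 X19.29 Y87.06
G1 X74.13 Y60.37
G1 X67.50 Y62.25
M5
G0 X43.52 Y49.68
M3 S308
G1 X87.26 Y49.68 F2881
G1 X87.26 Y20.73
G1 X43.52 Y20.73
G1 X43.52 Y49.68
M5
G0 X0.00 Y0.00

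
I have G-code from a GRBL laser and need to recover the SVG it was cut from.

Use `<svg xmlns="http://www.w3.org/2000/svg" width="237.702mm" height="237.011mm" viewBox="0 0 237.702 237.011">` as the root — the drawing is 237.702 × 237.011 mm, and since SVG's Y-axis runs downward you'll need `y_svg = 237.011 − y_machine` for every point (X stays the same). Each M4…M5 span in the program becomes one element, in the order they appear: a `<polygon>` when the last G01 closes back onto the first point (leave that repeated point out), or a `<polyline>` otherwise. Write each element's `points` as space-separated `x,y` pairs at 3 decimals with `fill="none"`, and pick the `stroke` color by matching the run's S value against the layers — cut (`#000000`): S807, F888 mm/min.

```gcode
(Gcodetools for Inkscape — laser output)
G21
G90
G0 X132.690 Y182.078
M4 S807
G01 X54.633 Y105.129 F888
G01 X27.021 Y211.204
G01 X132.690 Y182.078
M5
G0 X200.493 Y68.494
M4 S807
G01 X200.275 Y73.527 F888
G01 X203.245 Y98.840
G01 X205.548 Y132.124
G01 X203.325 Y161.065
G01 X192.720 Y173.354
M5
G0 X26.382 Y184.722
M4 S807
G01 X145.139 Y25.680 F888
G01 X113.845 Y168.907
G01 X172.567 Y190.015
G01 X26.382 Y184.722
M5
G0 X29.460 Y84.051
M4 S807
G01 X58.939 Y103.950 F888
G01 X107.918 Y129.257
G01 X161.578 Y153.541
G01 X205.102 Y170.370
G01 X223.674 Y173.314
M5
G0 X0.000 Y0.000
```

Each laser-on run becomes one SVG element. Flip Y back into SVG space with y_svg = 237.011 − y_machine. Every run uses S807, so all elements get stroke `#000000` (cut).

Run 1: The run returns to its start, so emit a `<polygon>` with points (Y-flipped): 132.690,54.933 54.633,131.882 27.021,25.807.

Run 2: The run is open, so emit a `<polyline>` with points (Y-flipped): 200.493,168.517 200.275,163.484 203.245,138.171 205.548,104.887 203.325,75.946 192.720,63.657.

Run 3: The run returns to its start, so emit a `<polygon>` with points (Y-flipped): 26.382,52.289 145.139,211.331 113.845,68.104 172.567,46.996.

Run 4: The run is open, so emit a `<polyline>` with points (Y-flipped): 29.460,152.960 58.939,133.061 107.918,107.754 161.578,83.470 205.102,66.641 223.674,63.697.

<svg xmlns="http://www.w3.org/2000/svg" width="237.702mm" height="237.011mm" viewBox="0 0 237.702 237.011">
  <polygon points="132.690,54.933 54.633,131.882 27.021,25.807" fill="none" stroke="#000000"/>
  <polyline points="200.493,168.517 200.275,163.484 203.245,138.171 205.548,104.887 203.325,75.946 192.720,63.657" fill="none" stroke="#000000"/>
  <polygon points="26.382,52.289 145.139,211.331 113.845,68.104 172.567,46.996" fill="none" stroke="#000000"/>
  <polyline points="29.460,152.960 58.939,133.061 107.918,107.754 161.578,83.470 205.102,66.641 223.674,63.697" fill="none" stroke="#000000"/>
</svg>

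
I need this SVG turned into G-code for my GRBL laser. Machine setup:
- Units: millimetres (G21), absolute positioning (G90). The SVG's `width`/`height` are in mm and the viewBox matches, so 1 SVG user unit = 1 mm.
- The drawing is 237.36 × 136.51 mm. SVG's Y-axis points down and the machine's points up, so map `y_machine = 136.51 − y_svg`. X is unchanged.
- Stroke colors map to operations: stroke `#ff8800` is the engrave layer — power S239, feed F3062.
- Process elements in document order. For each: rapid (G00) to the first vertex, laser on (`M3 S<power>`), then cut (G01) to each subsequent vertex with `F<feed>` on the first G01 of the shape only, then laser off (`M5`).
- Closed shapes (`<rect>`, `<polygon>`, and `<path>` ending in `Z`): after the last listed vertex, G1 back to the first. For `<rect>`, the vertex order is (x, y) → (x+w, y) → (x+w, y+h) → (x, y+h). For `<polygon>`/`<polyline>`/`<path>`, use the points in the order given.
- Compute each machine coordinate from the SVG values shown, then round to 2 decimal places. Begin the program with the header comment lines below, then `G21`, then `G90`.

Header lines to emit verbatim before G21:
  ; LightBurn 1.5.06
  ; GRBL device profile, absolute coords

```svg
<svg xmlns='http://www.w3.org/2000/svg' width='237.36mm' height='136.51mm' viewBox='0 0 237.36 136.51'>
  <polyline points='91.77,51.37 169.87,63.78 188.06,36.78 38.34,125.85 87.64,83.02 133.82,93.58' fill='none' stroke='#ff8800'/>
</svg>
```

1 u = 1 mm; y_m = 136.51 − y.

[1] `<polyline>` open polyline, #ff8800→engrave S239 F3062: (91.77,85.14) → (169.87,72.73) → (188.06,99.73) → (38.34,10.66) → (87.64,53.49) → (133.82,42.93)

; LightBurn 1.5.06
; GRBL device profile, absolute coords
G21
G90
G00 X91.77 Y85.14
M3 S239
G01 X169.87 Y72.73 F3062
G01 X188.06 Y99.73
G01 X38.34 Y10.66
G01 X87.64 Y53.49
G01 X133.82 Y42.93
M5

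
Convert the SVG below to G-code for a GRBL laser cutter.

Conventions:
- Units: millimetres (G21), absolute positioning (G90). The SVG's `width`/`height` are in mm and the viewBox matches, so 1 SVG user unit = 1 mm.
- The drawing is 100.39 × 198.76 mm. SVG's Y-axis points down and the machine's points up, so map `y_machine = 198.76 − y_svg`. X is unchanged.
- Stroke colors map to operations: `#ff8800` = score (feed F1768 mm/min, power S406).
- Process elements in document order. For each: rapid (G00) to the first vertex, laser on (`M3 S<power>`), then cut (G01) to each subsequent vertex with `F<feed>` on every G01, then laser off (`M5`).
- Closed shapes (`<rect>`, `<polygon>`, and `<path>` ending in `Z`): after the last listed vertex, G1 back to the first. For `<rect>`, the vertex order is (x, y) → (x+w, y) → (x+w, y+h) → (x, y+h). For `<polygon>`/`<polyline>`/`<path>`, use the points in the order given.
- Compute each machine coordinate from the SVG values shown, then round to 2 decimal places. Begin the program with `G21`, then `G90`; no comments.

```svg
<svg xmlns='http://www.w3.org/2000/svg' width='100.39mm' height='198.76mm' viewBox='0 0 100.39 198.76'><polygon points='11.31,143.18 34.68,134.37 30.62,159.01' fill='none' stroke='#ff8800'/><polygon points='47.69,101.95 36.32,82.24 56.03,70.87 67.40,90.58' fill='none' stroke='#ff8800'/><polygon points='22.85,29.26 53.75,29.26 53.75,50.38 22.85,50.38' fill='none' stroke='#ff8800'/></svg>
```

G21
G90
G00 X11.31 Y55.58
M3 S406
G01 X34.68 Y64.39 F1768
G01 X30.62 Y39.75 F1768
G01 X11.31 Y55.58 F1768
M5
G00 X47.69 Y96.81
M3 S406
G01 X36.32 Y116.52 F1768
G01 X56.03 Y127.89 F1768
G01 X67.40 Y108.18 F1768
G01 X47.69 Y96.81 F1768
M5
G00 X22.85 Y169.50
M3 S406
G01 X53.75 Y169.50 F1768
G01 X53.75 Y148.38 F1768
G01 X22.85 Y148.38 F1768
G01 X22.85 Y169.50 F1768
M5

Since the viewBox matches the mm dimensions, user units are millimetres directly. The only transform is the Y-flip y_m = 198.76 − y_svg.

Shape 1 is a regular polygon drawn with `<polygon>`. Its stroke #ff8800 means score at S406, F1768. After flipping Y the toolpath is (11.31,55.58) → (34.68,64.39) → (30.62,39.75) → (11.31,55.58), returning to the start.

Shape 2 is a regular polygon drawn with `<polygon>`. Its stroke #ff8800 means score at S406, F1768. After flipping Y the toolpath is (47.69,96.81) → (36.32,116.52) → (56.03,127.89) → (67.40,108.18) → (47.69,96.81), returning to the start.

Shape 3 is a rectangle drawn with `<polygon>`. Its stroke #ff8800 means score at S406, F1768. After flipping Y the toolpath is (22.85,169.50) → (53.75,169.50) → (53.75,148.38) → (22.85,148.38) → (22.85,169.50), returning to the start.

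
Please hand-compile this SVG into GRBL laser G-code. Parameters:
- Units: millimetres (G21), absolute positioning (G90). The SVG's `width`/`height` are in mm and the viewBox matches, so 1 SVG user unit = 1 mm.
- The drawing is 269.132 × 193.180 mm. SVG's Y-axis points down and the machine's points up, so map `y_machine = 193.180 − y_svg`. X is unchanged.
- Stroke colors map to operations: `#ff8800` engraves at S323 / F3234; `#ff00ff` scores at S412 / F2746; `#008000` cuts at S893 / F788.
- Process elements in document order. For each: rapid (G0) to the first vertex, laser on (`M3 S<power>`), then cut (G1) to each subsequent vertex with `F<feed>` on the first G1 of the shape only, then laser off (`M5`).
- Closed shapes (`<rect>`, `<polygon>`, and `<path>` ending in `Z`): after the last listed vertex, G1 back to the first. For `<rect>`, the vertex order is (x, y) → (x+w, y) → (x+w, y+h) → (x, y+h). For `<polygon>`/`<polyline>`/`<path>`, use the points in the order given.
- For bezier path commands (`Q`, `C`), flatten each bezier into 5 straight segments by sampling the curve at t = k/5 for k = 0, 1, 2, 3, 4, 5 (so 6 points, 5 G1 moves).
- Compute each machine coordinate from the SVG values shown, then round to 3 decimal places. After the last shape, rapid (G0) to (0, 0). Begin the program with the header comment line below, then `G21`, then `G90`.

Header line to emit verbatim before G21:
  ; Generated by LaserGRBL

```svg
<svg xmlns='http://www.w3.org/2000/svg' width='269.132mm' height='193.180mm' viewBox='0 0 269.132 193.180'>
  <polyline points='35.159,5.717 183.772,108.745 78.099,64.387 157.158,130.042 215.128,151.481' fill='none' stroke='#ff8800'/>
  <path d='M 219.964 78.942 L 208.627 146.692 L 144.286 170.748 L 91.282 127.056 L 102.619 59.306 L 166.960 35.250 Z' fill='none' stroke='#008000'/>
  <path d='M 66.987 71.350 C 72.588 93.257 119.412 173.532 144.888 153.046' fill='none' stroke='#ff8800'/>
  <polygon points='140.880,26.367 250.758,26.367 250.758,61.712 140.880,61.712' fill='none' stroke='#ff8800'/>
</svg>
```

Since the viewBox matches the mm dimensions, user units are millimetres directly. The only transform is the Y-flip y_m = 193.180 − y_svg.

Shape 1 is a open polyline drawn with `<polyline>`. Its stroke #ff8800 means engrave at S323, F3234. After flipping Y the toolpath is (35.159,187.463) → (183.772,84.435) → (78.099,128.793) → (157.158,63.138) → (215.128,41.699).

Shape 2 is a regular polygon drawn with `<path>`. Its stroke #008000 means cut at S893, F788. After flipping Y the toolpath is (219.964,114.238) → (208.627,46.488) → (144.286,22.432) → (91.282,66.124) → (102.619,133.874) → (166.960,157.930) → (219.964,114.238), returning to the start.

Shape 3 is a cubic bezier drawn with `<path>`. Its stroke #ff8800 means engrave at S323, F3234. After flipping Y the toolpath is (66.987,121.830) → (74.794,102.955) → (89.491,77.709) → (108.074,53.732) → (127.541,38.661) → (144.888,40.134).

Shape 4 is a rectangle drawn with `<polygon>`. Its stroke #ff8800 means engrave at S323, F3234. After flipping Y the toolpath is (140.880,166.813) → (250.758,166.813) → (250.758,131.468) → (140.880,131.468) → (140.880,166.813), returning to the start.

; Generated by LaserGRBL
G21
G90
G0 X35.159 Y187.463
M3 S323
G1 X183.772 Y84.435 F3234
G1 X78.099 Y128.793
G1 X157.158 Y63.138
G1 X215.128 Y41.699
M5
G0 X219.964 Y114.238
M3 S893
G1 X208.627 Y46.488 F788
G1 X144.286 Y22.432
G1 X91.282 Y66.124
G1 X102.619 Y133.874
G1 X166.960 Y157.930
G1 X219.964 Y114.238
M5
G0 X66.987 Y121.830
M3 S323
G1 X74.794 Y102.955 F3234
G1 X89.491 Y77.709
G1 X108.074 Y53.732
G1 X127.541 Y38.661
G1 X144.888 Y40.134
M5
G0 X140.880 Y166.813
M3 S323
G1 X250.758 Y166.813 F3234
G1 X250.758 Y131.468
G1 X140.880 Y131.468
G1 X140.880 Y166.813
M5
G0 X0.000 Y0.000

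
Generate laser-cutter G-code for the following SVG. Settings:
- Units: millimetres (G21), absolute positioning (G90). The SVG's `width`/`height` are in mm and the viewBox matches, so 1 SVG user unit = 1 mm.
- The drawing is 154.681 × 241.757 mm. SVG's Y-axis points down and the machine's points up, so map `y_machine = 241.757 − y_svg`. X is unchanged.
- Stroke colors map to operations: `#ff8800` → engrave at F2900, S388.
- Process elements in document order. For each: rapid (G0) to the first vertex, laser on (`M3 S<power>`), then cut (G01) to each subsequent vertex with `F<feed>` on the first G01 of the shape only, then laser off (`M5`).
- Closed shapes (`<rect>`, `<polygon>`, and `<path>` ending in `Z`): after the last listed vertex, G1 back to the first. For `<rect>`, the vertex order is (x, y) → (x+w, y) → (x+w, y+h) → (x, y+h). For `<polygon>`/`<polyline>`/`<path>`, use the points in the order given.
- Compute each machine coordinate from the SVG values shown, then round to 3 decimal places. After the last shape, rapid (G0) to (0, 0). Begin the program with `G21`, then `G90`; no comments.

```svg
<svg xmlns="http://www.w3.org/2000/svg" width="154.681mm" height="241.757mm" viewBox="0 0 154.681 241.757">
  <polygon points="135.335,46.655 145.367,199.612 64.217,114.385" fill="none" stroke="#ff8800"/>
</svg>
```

1 u = 1 mm; y_m = 241.757 − y.

[1] `<polygon>` closed polygon, #ff8800→engrave S388 F2900: (135.335,195.102) → (145.367,42.145) → (64.217,127.372) → (135.335,195.102) (closed)

G21
G90
G0 X135.335 Y195.102
M3 S388
G01 X145.367 Y42.145 F2900
G01 X64.217 Y127.372
G01 X135.335 Y195.102
M5
G0 X0.000 Y0.000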